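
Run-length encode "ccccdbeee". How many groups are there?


Input: ccccdbeee
Scanning for consecutive runs:
  Group 1: 'c' x 4 (positions 0-3)
  Group 2: 'd' x 1 (positions 4-4)
  Group 3: 'b' x 1 (positions 5-5)
  Group 4: 'e' x 3 (positions 6-8)
Total groups: 4

4


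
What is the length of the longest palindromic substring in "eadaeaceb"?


Input: "eadaeaceb"
Checking substrings for palindromes:
  [0:5] "eadae" (len 5) => palindrome
  [1:4] "ada" (len 3) => palindrome
  [3:6] "aea" (len 3) => palindrome
Longest palindromic substring: "eadae" with length 5

5


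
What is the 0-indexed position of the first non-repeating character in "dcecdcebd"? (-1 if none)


Input: dcecdcebd
Character frequencies:
  'b': 1
  'c': 3
  'd': 3
  'e': 2
Scanning left to right for freq == 1:
  Position 0 ('d'): freq=3, skip
  Position 1 ('c'): freq=3, skip
  Position 2 ('e'): freq=2, skip
  Position 3 ('c'): freq=3, skip
  Position 4 ('d'): freq=3, skip
  Position 5 ('c'): freq=3, skip
  Position 6 ('e'): freq=2, skip
  Position 7 ('b'): unique! => answer = 7

7


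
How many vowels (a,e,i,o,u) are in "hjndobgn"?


Input: hjndobgn
Checking each character:
  'h' at position 0: consonant
  'j' at position 1: consonant
  'n' at position 2: consonant
  'd' at position 3: consonant
  'o' at position 4: vowel (running total: 1)
  'b' at position 5: consonant
  'g' at position 6: consonant
  'n' at position 7: consonant
Total vowels: 1

1


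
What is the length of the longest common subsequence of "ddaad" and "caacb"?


LCS of "ddaad" and "caacb"
DP table:
           c    a    a    c    b
      0    0    0    0    0    0
  d   0    0    0    0    0    0
  d   0    0    0    0    0    0
  a   0    0    1    1    1    1
  a   0    0    1    2    2    2
  d   0    0    1    2    2    2
LCS length = dp[5][5] = 2

2


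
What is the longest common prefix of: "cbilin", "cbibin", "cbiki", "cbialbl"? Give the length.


Words: cbilin, cbibin, cbiki, cbialbl
  Position 0: all 'c' => match
  Position 1: all 'b' => match
  Position 2: all 'i' => match
  Position 3: ('l', 'b', 'k', 'a') => mismatch, stop
LCP = "cbi" (length 3)

3


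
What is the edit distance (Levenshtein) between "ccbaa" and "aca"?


Computing edit distance: "ccbaa" -> "aca"
DP table:
           a    c    a
      0    1    2    3
  c   1    1    1    2
  c   2    2    1    2
  b   3    3    2    2
  a   4    3    3    2
  a   5    4    4    3
Edit distance = dp[5][3] = 3

3


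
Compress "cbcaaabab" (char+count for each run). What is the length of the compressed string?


Input: cbcaaabab
Runs:
  'c' x 1 => "c1"
  'b' x 1 => "b1"
  'c' x 1 => "c1"
  'a' x 3 => "a3"
  'b' x 1 => "b1"
  'a' x 1 => "a1"
  'b' x 1 => "b1"
Compressed: "c1b1c1a3b1a1b1"
Compressed length: 14

14


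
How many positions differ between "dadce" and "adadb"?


Comparing "dadce" and "adadb" position by position:
  Position 0: 'd' vs 'a' => DIFFER
  Position 1: 'a' vs 'd' => DIFFER
  Position 2: 'd' vs 'a' => DIFFER
  Position 3: 'c' vs 'd' => DIFFER
  Position 4: 'e' vs 'b' => DIFFER
Positions that differ: 5

5


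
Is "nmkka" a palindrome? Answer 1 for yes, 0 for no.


Input: nmkka
Reversed: akkmn
  Compare pos 0 ('n') with pos 4 ('a'): MISMATCH
  Compare pos 1 ('m') with pos 3 ('k'): MISMATCH
Result: not a palindrome

0


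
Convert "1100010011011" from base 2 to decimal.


Input: "1100010011011" in base 2
Positional expansion:
  Digit '1' (value 1) x 2^12 = 4096
  Digit '1' (value 1) x 2^11 = 2048
  Digit '0' (value 0) x 2^10 = 0
  Digit '0' (value 0) x 2^9 = 0
  Digit '0' (value 0) x 2^8 = 0
  Digit '1' (value 1) x 2^7 = 128
  Digit '0' (value 0) x 2^6 = 0
  Digit '0' (value 0) x 2^5 = 0
  Digit '1' (value 1) x 2^4 = 16
  Digit '1' (value 1) x 2^3 = 8
  Digit '0' (value 0) x 2^2 = 0
  Digit '1' (value 1) x 2^1 = 2
  Digit '1' (value 1) x 2^0 = 1
Sum = 6299

6299


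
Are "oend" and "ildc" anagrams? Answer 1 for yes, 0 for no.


Strings: "oend", "ildc"
Sorted first:  deno
Sorted second: cdil
Differ at position 0: 'd' vs 'c' => not anagrams

0


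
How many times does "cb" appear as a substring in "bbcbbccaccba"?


Searching for "cb" in "bbcbbccaccba"
Scanning each position:
  Position 0: "bb" => no
  Position 1: "bc" => no
  Position 2: "cb" => MATCH
  Position 3: "bb" => no
  Position 4: "bc" => no
  Position 5: "cc" => no
  Position 6: "ca" => no
  Position 7: "ac" => no
  Position 8: "cc" => no
  Position 9: "cb" => MATCH
  Position 10: "ba" => no
Total occurrences: 2

2


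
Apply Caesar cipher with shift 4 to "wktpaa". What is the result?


Caesar cipher: shift "wktpaa" by 4
  'w' (pos 22) + 4 = pos 0 = 'a'
  'k' (pos 10) + 4 = pos 14 = 'o'
  't' (pos 19) + 4 = pos 23 = 'x'
  'p' (pos 15) + 4 = pos 19 = 't'
  'a' (pos 0) + 4 = pos 4 = 'e'
  'a' (pos 0) + 4 = pos 4 = 'e'
Result: aoxtee

aoxtee


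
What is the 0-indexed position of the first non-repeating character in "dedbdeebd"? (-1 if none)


Input: dedbdeebd
Character frequencies:
  'b': 2
  'd': 4
  'e': 3
Scanning left to right for freq == 1:
  Position 0 ('d'): freq=4, skip
  Position 1 ('e'): freq=3, skip
  Position 2 ('d'): freq=4, skip
  Position 3 ('b'): freq=2, skip
  Position 4 ('d'): freq=4, skip
  Position 5 ('e'): freq=3, skip
  Position 6 ('e'): freq=3, skip
  Position 7 ('b'): freq=2, skip
  Position 8 ('d'): freq=4, skip
  No unique character found => answer = -1

-1


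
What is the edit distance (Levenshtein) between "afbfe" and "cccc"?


Computing edit distance: "afbfe" -> "cccc"
DP table:
           c    c    c    c
      0    1    2    3    4
  a   1    1    2    3    4
  f   2    2    2    3    4
  b   3    3    3    3    4
  f   4    4    4    4    4
  e   5    5    5    5    5
Edit distance = dp[5][4] = 5

5


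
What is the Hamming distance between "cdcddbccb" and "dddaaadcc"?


Comparing "cdcddbccb" and "dddaaadcc" position by position:
  Position 0: 'c' vs 'd' => differ
  Position 1: 'd' vs 'd' => same
  Position 2: 'c' vs 'd' => differ
  Position 3: 'd' vs 'a' => differ
  Position 4: 'd' vs 'a' => differ
  Position 5: 'b' vs 'a' => differ
  Position 6: 'c' vs 'd' => differ
  Position 7: 'c' vs 'c' => same
  Position 8: 'b' vs 'c' => differ
Total differences (Hamming distance): 7

7


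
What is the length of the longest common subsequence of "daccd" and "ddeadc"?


LCS of "daccd" and "ddeadc"
DP table:
           d    d    e    a    d    c
      0    0    0    0    0    0    0
  d   0    1    1    1    1    1    1
  a   0    1    1    1    2    2    2
  c   0    1    1    1    2    2    3
  c   0    1    1    1    2    2    3
  d   0    1    2    2    2    3    3
LCS length = dp[5][6] = 3

3


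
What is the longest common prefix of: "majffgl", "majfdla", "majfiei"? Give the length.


Words: majffgl, majfdla, majfiei
  Position 0: all 'm' => match
  Position 1: all 'a' => match
  Position 2: all 'j' => match
  Position 3: all 'f' => match
  Position 4: ('f', 'd', 'i') => mismatch, stop
LCP = "majf" (length 4)

4


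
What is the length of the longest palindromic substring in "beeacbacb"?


Input: "beeacbacb"
Checking substrings for palindromes:
  [1:3] "ee" (len 2) => palindrome
Longest palindromic substring: "ee" with length 2

2


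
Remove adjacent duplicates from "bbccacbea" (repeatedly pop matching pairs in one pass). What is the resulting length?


Input: bbccacbea
Stack-based adjacent duplicate removal:
  Read 'b': push. Stack: b
  Read 'b': matches stack top 'b' => pop. Stack: (empty)
  Read 'c': push. Stack: c
  Read 'c': matches stack top 'c' => pop. Stack: (empty)
  Read 'a': push. Stack: a
  Read 'c': push. Stack: ac
  Read 'b': push. Stack: acb
  Read 'e': push. Stack: acbe
  Read 'a': push. Stack: acbea
Final stack: "acbea" (length 5)

5


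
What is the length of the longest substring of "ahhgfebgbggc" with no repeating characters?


Input: "ahhgfebgbggc"
Sliding window (track last position of each char):
  Position 0 ('a'): window [0,0] length 1 -- new best
  Position 1 ('h'): window [0,1] length 2 -- new best
  Position 2 ('h'): repeat (last at 1), move window start to 2
  Position 2 ('h'): window [2,2] length 1
  Position 3 ('g'): window [2,3] length 2
  Position 4 ('f'): window [2,4] length 3 -- new best
  Position 5 ('e'): window [2,5] length 4 -- new best
  Position 6 ('b'): window [2,6] length 5 -- new best
  Position 7 ('g'): repeat (last at 3), move window start to 4
  Position 7 ('g'): window [4,7] length 4
  Position 8 ('b'): repeat (last at 6), move window start to 7
  Position 8 ('b'): window [7,8] length 2
  Position 9 ('g'): repeat (last at 7), move window start to 8
  Position 9 ('g'): window [8,9] length 2
  Position 10 ('g'): repeat (last at 9), move window start to 10
  Position 10 ('g'): window [10,10] length 1
  Position 11 ('c'): window [10,11] length 2
Longest substring with no repeats: "hgfeb" with length 5

5


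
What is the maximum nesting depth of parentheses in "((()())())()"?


Input: "((()())())()"
Tracking depth:
  Position 0 '(': depth becomes 1
  Position 1 '(': depth becomes 2
  Position 2 '(': depth becomes 3
  Position 3 ')': depth becomes 2
  Position 4 '(': depth becomes 3
  Position 5 ')': depth becomes 2
  Position 6 ')': depth becomes 1
  Position 7 '(': depth becomes 2
  Position 8 ')': depth becomes 1
  Position 9 ')': depth becomes 0
  Position 10 '(': depth becomes 1
  Position 11 ')': depth becomes 0
Maximum depth reached: 3

3


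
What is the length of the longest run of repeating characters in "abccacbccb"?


Input: "abccacbccb"
Scanning for longest run:
  Position 1 ('b'): new char, reset run to 1
  Position 2 ('c'): new char, reset run to 1
  Position 3 ('c'): continues run of 'c', length=2
  Position 4 ('a'): new char, reset run to 1
  Position 5 ('c'): new char, reset run to 1
  Position 6 ('b'): new char, reset run to 1
  Position 7 ('c'): new char, reset run to 1
  Position 8 ('c'): continues run of 'c', length=2
  Position 9 ('b'): new char, reset run to 1
Longest run: 'c' with length 2

2


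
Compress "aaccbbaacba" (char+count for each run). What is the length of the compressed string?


Input: aaccbbaacba
Runs:
  'a' x 2 => "a2"
  'c' x 2 => "c2"
  'b' x 2 => "b2"
  'a' x 2 => "a2"
  'c' x 1 => "c1"
  'b' x 1 => "b1"
  'a' x 1 => "a1"
Compressed: "a2c2b2a2c1b1a1"
Compressed length: 14

14


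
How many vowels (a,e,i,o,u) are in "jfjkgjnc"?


Input: jfjkgjnc
Checking each character:
  'j' at position 0: consonant
  'f' at position 1: consonant
  'j' at position 2: consonant
  'k' at position 3: consonant
  'g' at position 4: consonant
  'j' at position 5: consonant
  'n' at position 6: consonant
  'c' at position 7: consonant
Total vowels: 0

0


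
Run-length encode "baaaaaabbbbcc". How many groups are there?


Input: baaaaaabbbbcc
Scanning for consecutive runs:
  Group 1: 'b' x 1 (positions 0-0)
  Group 2: 'a' x 6 (positions 1-6)
  Group 3: 'b' x 4 (positions 7-10)
  Group 4: 'c' x 2 (positions 11-12)
Total groups: 4

4


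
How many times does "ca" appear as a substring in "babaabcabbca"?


Searching for "ca" in "babaabcabbca"
Scanning each position:
  Position 0: "ba" => no
  Position 1: "ab" => no
  Position 2: "ba" => no
  Position 3: "aa" => no
  Position 4: "ab" => no
  Position 5: "bc" => no
  Position 6: "ca" => MATCH
  Position 7: "ab" => no
  Position 8: "bb" => no
  Position 9: "bc" => no
  Position 10: "ca" => MATCH
Total occurrences: 2

2


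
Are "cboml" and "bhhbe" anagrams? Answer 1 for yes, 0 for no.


Strings: "cboml", "bhhbe"
Sorted first:  bclmo
Sorted second: bbehh
Differ at position 1: 'c' vs 'b' => not anagrams

0


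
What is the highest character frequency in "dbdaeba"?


Input: dbdaeba
Character counts:
  'a': 2
  'b': 2
  'd': 2
  'e': 1
Maximum frequency: 2

2


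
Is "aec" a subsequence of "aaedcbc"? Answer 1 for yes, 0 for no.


Check if "aec" is a subsequence of "aaedcbc"
Greedy scan:
  Position 0 ('a'): matches sub[0] = 'a'
  Position 1 ('a'): no match needed
  Position 2 ('e'): matches sub[1] = 'e'
  Position 3 ('d'): no match needed
  Position 4 ('c'): matches sub[2] = 'c'
  Position 5 ('b'): no match needed
  Position 6 ('c'): no match needed
All 3 characters matched => is a subsequence

1


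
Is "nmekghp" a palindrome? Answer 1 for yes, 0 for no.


Input: nmekghp
Reversed: phgkemn
  Compare pos 0 ('n') with pos 6 ('p'): MISMATCH
  Compare pos 1 ('m') with pos 5 ('h'): MISMATCH
  Compare pos 2 ('e') with pos 4 ('g'): MISMATCH
Result: not a palindrome

0


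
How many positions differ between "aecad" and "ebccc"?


Comparing "aecad" and "ebccc" position by position:
  Position 0: 'a' vs 'e' => DIFFER
  Position 1: 'e' vs 'b' => DIFFER
  Position 2: 'c' vs 'c' => same
  Position 3: 'a' vs 'c' => DIFFER
  Position 4: 'd' vs 'c' => DIFFER
Positions that differ: 4

4


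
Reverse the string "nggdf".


Input: nggdf
Reading characters right to left:
  Position 4: 'f'
  Position 3: 'd'
  Position 2: 'g'
  Position 1: 'g'
  Position 0: 'n'
Reversed: fdggn

fdggn


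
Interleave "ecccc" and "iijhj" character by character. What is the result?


Interleaving "ecccc" and "iijhj":
  Position 0: 'e' from first, 'i' from second => "ei"
  Position 1: 'c' from first, 'i' from second => "ci"
  Position 2: 'c' from first, 'j' from second => "cj"
  Position 3: 'c' from first, 'h' from second => "ch"
  Position 4: 'c' from first, 'j' from second => "cj"
Result: eicicjchcj

eicicjchcj


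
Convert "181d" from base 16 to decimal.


Input: "181d" in base 16
Positional expansion:
  Digit '1' (value 1) x 16^3 = 4096
  Digit '8' (value 8) x 16^2 = 2048
  Digit '1' (value 1) x 16^1 = 16
  Digit 'd' (value 13) x 16^0 = 13
Sum = 6173

6173


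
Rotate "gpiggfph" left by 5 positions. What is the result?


Input: "gpiggfph", rotate left by 5
First 5 characters: "gpigg"
Remaining characters: "fph"
Concatenate remaining + first: "fph" + "gpigg" = "fphgpigg"

fphgpigg


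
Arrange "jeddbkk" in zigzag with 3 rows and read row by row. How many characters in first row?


Zigzag "jeddbkk" into 3 rows:
Placing characters:
  'j' => row 0
  'e' => row 1
  'd' => row 2
  'd' => row 1
  'b' => row 0
  'k' => row 1
  'k' => row 2
Rows:
  Row 0: "jb"
  Row 1: "edk"
  Row 2: "dk"
First row length: 2

2


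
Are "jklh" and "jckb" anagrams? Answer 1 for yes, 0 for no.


Strings: "jklh", "jckb"
Sorted first:  hjkl
Sorted second: bcjk
Differ at position 0: 'h' vs 'b' => not anagrams

0


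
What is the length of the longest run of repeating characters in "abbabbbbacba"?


Input: "abbabbbbacba"
Scanning for longest run:
  Position 1 ('b'): new char, reset run to 1
  Position 2 ('b'): continues run of 'b', length=2
  Position 3 ('a'): new char, reset run to 1
  Position 4 ('b'): new char, reset run to 1
  Position 5 ('b'): continues run of 'b', length=2
  Position 6 ('b'): continues run of 'b', length=3
  Position 7 ('b'): continues run of 'b', length=4
  Position 8 ('a'): new char, reset run to 1
  Position 9 ('c'): new char, reset run to 1
  Position 10 ('b'): new char, reset run to 1
  Position 11 ('a'): new char, reset run to 1
Longest run: 'b' with length 4

4


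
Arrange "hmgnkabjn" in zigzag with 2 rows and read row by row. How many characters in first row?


Zigzag "hmgnkabjn" into 2 rows:
Placing characters:
  'h' => row 0
  'm' => row 1
  'g' => row 0
  'n' => row 1
  'k' => row 0
  'a' => row 1
  'b' => row 0
  'j' => row 1
  'n' => row 0
Rows:
  Row 0: "hgkbn"
  Row 1: "mnaj"
First row length: 5

5


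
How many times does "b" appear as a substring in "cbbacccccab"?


Searching for "b" in "cbbacccccab"
Scanning each position:
  Position 0: "c" => no
  Position 1: "b" => MATCH
  Position 2: "b" => MATCH
  Position 3: "a" => no
  Position 4: "c" => no
  Position 5: "c" => no
  Position 6: "c" => no
  Position 7: "c" => no
  Position 8: "c" => no
  Position 9: "a" => no
  Position 10: "b" => MATCH
Total occurrences: 3

3


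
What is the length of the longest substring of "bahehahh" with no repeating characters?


Input: "bahehahh"
Sliding window (track last position of each char):
  Position 0 ('b'): window [0,0] length 1 -- new best
  Position 1 ('a'): window [0,1] length 2 -- new best
  Position 2 ('h'): window [0,2] length 3 -- new best
  Position 3 ('e'): window [0,3] length 4 -- new best
  Position 4 ('h'): repeat (last at 2), move window start to 3
  Position 4 ('h'): window [3,4] length 2
  Position 5 ('a'): window [3,5] length 3
  Position 6 ('h'): repeat (last at 4), move window start to 5
  Position 6 ('h'): window [5,6] length 2
  Position 7 ('h'): repeat (last at 6), move window start to 7
  Position 7 ('h'): window [7,7] length 1
Longest substring with no repeats: "bahe" with length 4

4


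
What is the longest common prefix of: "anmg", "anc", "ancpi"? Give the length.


Words: anmg, anc, ancpi
  Position 0: all 'a' => match
  Position 1: all 'n' => match
  Position 2: ('m', 'c', 'c') => mismatch, stop
LCP = "an" (length 2)

2


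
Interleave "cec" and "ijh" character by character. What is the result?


Interleaving "cec" and "ijh":
  Position 0: 'c' from first, 'i' from second => "ci"
  Position 1: 'e' from first, 'j' from second => "ej"
  Position 2: 'c' from first, 'h' from second => "ch"
Result: ciejch

ciejch


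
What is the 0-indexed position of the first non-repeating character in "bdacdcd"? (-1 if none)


Input: bdacdcd
Character frequencies:
  'a': 1
  'b': 1
  'c': 2
  'd': 3
Scanning left to right for freq == 1:
  Position 0 ('b'): unique! => answer = 0

0


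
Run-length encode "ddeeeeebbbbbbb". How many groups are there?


Input: ddeeeeebbbbbbb
Scanning for consecutive runs:
  Group 1: 'd' x 2 (positions 0-1)
  Group 2: 'e' x 5 (positions 2-6)
  Group 3: 'b' x 7 (positions 7-13)
Total groups: 3

3


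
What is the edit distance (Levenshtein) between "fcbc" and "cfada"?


Computing edit distance: "fcbc" -> "cfada"
DP table:
           c    f    a    d    a
      0    1    2    3    4    5
  f   1    1    1    2    3    4
  c   2    1    2    2    3    4
  b   3    2    2    3    3    4
  c   4    3    3    3    4    4
Edit distance = dp[4][5] = 4

4


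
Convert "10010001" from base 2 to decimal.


Input: "10010001" in base 2
Positional expansion:
  Digit '1' (value 1) x 2^7 = 128
  Digit '0' (value 0) x 2^6 = 0
  Digit '0' (value 0) x 2^5 = 0
  Digit '1' (value 1) x 2^4 = 16
  Digit '0' (value 0) x 2^3 = 0
  Digit '0' (value 0) x 2^2 = 0
  Digit '0' (value 0) x 2^1 = 0
  Digit '1' (value 1) x 2^0 = 1
Sum = 145

145


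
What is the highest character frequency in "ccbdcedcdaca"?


Input: ccbdcedcdaca
Character counts:
  'a': 2
  'b': 1
  'c': 5
  'd': 3
  'e': 1
Maximum frequency: 5

5


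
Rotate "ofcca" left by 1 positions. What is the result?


Input: "ofcca", rotate left by 1
First 1 characters: "o"
Remaining characters: "fcca"
Concatenate remaining + first: "fcca" + "o" = "fccao"

fccao


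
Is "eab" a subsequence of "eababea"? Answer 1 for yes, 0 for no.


Check if "eab" is a subsequence of "eababea"
Greedy scan:
  Position 0 ('e'): matches sub[0] = 'e'
  Position 1 ('a'): matches sub[1] = 'a'
  Position 2 ('b'): matches sub[2] = 'b'
  Position 3 ('a'): no match needed
  Position 4 ('b'): no match needed
  Position 5 ('e'): no match needed
  Position 6 ('a'): no match needed
All 3 characters matched => is a subsequence

1


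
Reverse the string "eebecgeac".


Input: eebecgeac
Reading characters right to left:
  Position 8: 'c'
  Position 7: 'a'
  Position 6: 'e'
  Position 5: 'g'
  Position 4: 'c'
  Position 3: 'e'
  Position 2: 'b'
  Position 1: 'e'
  Position 0: 'e'
Reversed: caegcebee

caegcebee


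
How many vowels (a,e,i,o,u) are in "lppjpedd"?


Input: lppjpedd
Checking each character:
  'l' at position 0: consonant
  'p' at position 1: consonant
  'p' at position 2: consonant
  'j' at position 3: consonant
  'p' at position 4: consonant
  'e' at position 5: vowel (running total: 1)
  'd' at position 6: consonant
  'd' at position 7: consonant
Total vowels: 1

1


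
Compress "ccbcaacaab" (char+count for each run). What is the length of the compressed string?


Input: ccbcaacaab
Runs:
  'c' x 2 => "c2"
  'b' x 1 => "b1"
  'c' x 1 => "c1"
  'a' x 2 => "a2"
  'c' x 1 => "c1"
  'a' x 2 => "a2"
  'b' x 1 => "b1"
Compressed: "c2b1c1a2c1a2b1"
Compressed length: 14

14


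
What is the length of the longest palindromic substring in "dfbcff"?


Input: "dfbcff"
Checking substrings for palindromes:
  [4:6] "ff" (len 2) => palindrome
Longest palindromic substring: "ff" with length 2

2


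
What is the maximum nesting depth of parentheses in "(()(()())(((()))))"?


Input: "(()(()())(((()))))"
Tracking depth:
  Position 0 '(': depth becomes 1
  Position 1 '(': depth becomes 2
  Position 2 ')': depth becomes 1
  Position 3 '(': depth becomes 2
  Position 4 '(': depth becomes 3
  Position 5 ')': depth becomes 2
  Position 6 '(': depth becomes 3
  Position 7 ')': depth becomes 2
  Position 8 ')': depth becomes 1
  Position 9 '(': depth becomes 2
  Position 10 '(': depth becomes 3
  Position 11 '(': depth becomes 4
  Position 12 '(': depth becomes 5
  Position 13 ')': depth becomes 4
  Position 14 ')': depth becomes 3
  Position 15 ')': depth becomes 2
  Position 16 ')': depth becomes 1
  Position 17 ')': depth becomes 0
Maximum depth reached: 5

5


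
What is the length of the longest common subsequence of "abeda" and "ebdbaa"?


LCS of "abeda" and "ebdbaa"
DP table:
           e    b    d    b    a    a
      0    0    0    0    0    0    0
  a   0    0    0    0    0    1    1
  b   0    0    1    1    1    1    1
  e   0    1    1    1    1    1    1
  d   0    1    1    2    2    2    2
  a   0    1    1    2    2    3    3
LCS length = dp[5][6] = 3

3


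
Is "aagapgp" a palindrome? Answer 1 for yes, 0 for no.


Input: aagapgp
Reversed: pgpagaa
  Compare pos 0 ('a') with pos 6 ('p'): MISMATCH
  Compare pos 1 ('a') with pos 5 ('g'): MISMATCH
  Compare pos 2 ('g') with pos 4 ('p'): MISMATCH
Result: not a palindrome

0


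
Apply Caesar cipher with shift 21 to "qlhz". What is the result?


Caesar cipher: shift "qlhz" by 21
  'q' (pos 16) + 21 = pos 11 = 'l'
  'l' (pos 11) + 21 = pos 6 = 'g'
  'h' (pos 7) + 21 = pos 2 = 'c'
  'z' (pos 25) + 21 = pos 20 = 'u'
Result: lgcu

lgcu


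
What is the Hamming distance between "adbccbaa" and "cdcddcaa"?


Comparing "adbccbaa" and "cdcddcaa" position by position:
  Position 0: 'a' vs 'c' => differ
  Position 1: 'd' vs 'd' => same
  Position 2: 'b' vs 'c' => differ
  Position 3: 'c' vs 'd' => differ
  Position 4: 'c' vs 'd' => differ
  Position 5: 'b' vs 'c' => differ
  Position 6: 'a' vs 'a' => same
  Position 7: 'a' vs 'a' => same
Total differences (Hamming distance): 5

5


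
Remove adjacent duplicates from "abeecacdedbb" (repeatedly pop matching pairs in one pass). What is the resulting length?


Input: abeecacdedbb
Stack-based adjacent duplicate removal:
  Read 'a': push. Stack: a
  Read 'b': push. Stack: ab
  Read 'e': push. Stack: abe
  Read 'e': matches stack top 'e' => pop. Stack: ab
  Read 'c': push. Stack: abc
  Read 'a': push. Stack: abca
  Read 'c': push. Stack: abcac
  Read 'd': push. Stack: abcacd
  Read 'e': push. Stack: abcacde
  Read 'd': push. Stack: abcacded
  Read 'b': push. Stack: abcacdedb
  Read 'b': matches stack top 'b' => pop. Stack: abcacded
Final stack: "abcacded" (length 8)

8


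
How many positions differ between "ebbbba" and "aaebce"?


Comparing "ebbbba" and "aaebce" position by position:
  Position 0: 'e' vs 'a' => DIFFER
  Position 1: 'b' vs 'a' => DIFFER
  Position 2: 'b' vs 'e' => DIFFER
  Position 3: 'b' vs 'b' => same
  Position 4: 'b' vs 'c' => DIFFER
  Position 5: 'a' vs 'e' => DIFFER
Positions that differ: 5

5


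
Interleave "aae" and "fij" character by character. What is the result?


Interleaving "aae" and "fij":
  Position 0: 'a' from first, 'f' from second => "af"
  Position 1: 'a' from first, 'i' from second => "ai"
  Position 2: 'e' from first, 'j' from second => "ej"
Result: afaiej

afaiej


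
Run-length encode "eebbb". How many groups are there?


Input: eebbb
Scanning for consecutive runs:
  Group 1: 'e' x 2 (positions 0-1)
  Group 2: 'b' x 3 (positions 2-4)
Total groups: 2

2


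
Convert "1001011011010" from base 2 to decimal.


Input: "1001011011010" in base 2
Positional expansion:
  Digit '1' (value 1) x 2^12 = 4096
  Digit '0' (value 0) x 2^11 = 0
  Digit '0' (value 0) x 2^10 = 0
  Digit '1' (value 1) x 2^9 = 512
  Digit '0' (value 0) x 2^8 = 0
  Digit '1' (value 1) x 2^7 = 128
  Digit '1' (value 1) x 2^6 = 64
  Digit '0' (value 0) x 2^5 = 0
  Digit '1' (value 1) x 2^4 = 16
  Digit '1' (value 1) x 2^3 = 8
  Digit '0' (value 0) x 2^2 = 0
  Digit '1' (value 1) x 2^1 = 2
  Digit '0' (value 0) x 2^0 = 0
Sum = 4826

4826


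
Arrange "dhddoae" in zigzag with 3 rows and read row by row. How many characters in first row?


Zigzag "dhddoae" into 3 rows:
Placing characters:
  'd' => row 0
  'h' => row 1
  'd' => row 2
  'd' => row 1
  'o' => row 0
  'a' => row 1
  'e' => row 2
Rows:
  Row 0: "do"
  Row 1: "hda"
  Row 2: "de"
First row length: 2

2


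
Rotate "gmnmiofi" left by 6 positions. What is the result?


Input: "gmnmiofi", rotate left by 6
First 6 characters: "gmnmio"
Remaining characters: "fi"
Concatenate remaining + first: "fi" + "gmnmio" = "figmnmio"

figmnmio


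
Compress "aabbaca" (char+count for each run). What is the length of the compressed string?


Input: aabbaca
Runs:
  'a' x 2 => "a2"
  'b' x 2 => "b2"
  'a' x 1 => "a1"
  'c' x 1 => "c1"
  'a' x 1 => "a1"
Compressed: "a2b2a1c1a1"
Compressed length: 10

10


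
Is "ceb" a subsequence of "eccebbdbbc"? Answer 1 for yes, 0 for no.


Check if "ceb" is a subsequence of "eccebbdbbc"
Greedy scan:
  Position 0 ('e'): no match needed
  Position 1 ('c'): matches sub[0] = 'c'
  Position 2 ('c'): no match needed
  Position 3 ('e'): matches sub[1] = 'e'
  Position 4 ('b'): matches sub[2] = 'b'
  Position 5 ('b'): no match needed
  Position 6 ('d'): no match needed
  Position 7 ('b'): no match needed
  Position 8 ('b'): no match needed
  Position 9 ('c'): no match needed
All 3 characters matched => is a subsequence

1


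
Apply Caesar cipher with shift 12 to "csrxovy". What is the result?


Caesar cipher: shift "csrxovy" by 12
  'c' (pos 2) + 12 = pos 14 = 'o'
  's' (pos 18) + 12 = pos 4 = 'e'
  'r' (pos 17) + 12 = pos 3 = 'd'
  'x' (pos 23) + 12 = pos 9 = 'j'
  'o' (pos 14) + 12 = pos 0 = 'a'
  'v' (pos 21) + 12 = pos 7 = 'h'
  'y' (pos 24) + 12 = pos 10 = 'k'
Result: oedjahk

oedjahk


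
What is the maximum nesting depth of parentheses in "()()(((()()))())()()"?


Input: "()()(((()()))())()()"
Tracking depth:
  Position 0 '(': depth becomes 1
  Position 1 ')': depth becomes 0
  Position 2 '(': depth becomes 1
  Position 3 ')': depth becomes 0
  Position 4 '(': depth becomes 1
  Position 5 '(': depth becomes 2
  Position 6 '(': depth becomes 3
  Position 7 '(': depth becomes 4
  Position 8 ')': depth becomes 3
  Position 9 '(': depth becomes 4
  Position 10 ')': depth becomes 3
  Position 11 ')': depth becomes 2
  Position 12 ')': depth becomes 1
  Position 13 '(': depth becomes 2
  Position 14 ')': depth becomes 1
  Position 15 ')': depth becomes 0
  Position 16 '(': depth becomes 1
  Position 17 ')': depth becomes 0
  Position 18 '(': depth becomes 1
  Position 19 ')': depth becomes 0
Maximum depth reached: 4

4


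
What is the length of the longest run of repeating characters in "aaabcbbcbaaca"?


Input: "aaabcbbcbaaca"
Scanning for longest run:
  Position 1 ('a'): continues run of 'a', length=2
  Position 2 ('a'): continues run of 'a', length=3
  Position 3 ('b'): new char, reset run to 1
  Position 4 ('c'): new char, reset run to 1
  Position 5 ('b'): new char, reset run to 1
  Position 6 ('b'): continues run of 'b', length=2
  Position 7 ('c'): new char, reset run to 1
  Position 8 ('b'): new char, reset run to 1
  Position 9 ('a'): new char, reset run to 1
  Position 10 ('a'): continues run of 'a', length=2
  Position 11 ('c'): new char, reset run to 1
  Position 12 ('a'): new char, reset run to 1
Longest run: 'a' with length 3

3


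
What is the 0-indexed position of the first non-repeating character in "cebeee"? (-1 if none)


Input: cebeee
Character frequencies:
  'b': 1
  'c': 1
  'e': 4
Scanning left to right for freq == 1:
  Position 0 ('c'): unique! => answer = 0

0


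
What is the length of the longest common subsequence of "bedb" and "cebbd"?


LCS of "bedb" and "cebbd"
DP table:
           c    e    b    b    d
      0    0    0    0    0    0
  b   0    0    0    1    1    1
  e   0    0    1    1    1    1
  d   0    0    1    1    1    2
  b   0    0    1    2    2    2
LCS length = dp[4][5] = 2

2


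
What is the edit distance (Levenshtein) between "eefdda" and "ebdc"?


Computing edit distance: "eefdda" -> "ebdc"
DP table:
           e    b    d    c
      0    1    2    3    4
  e   1    0    1    2    3
  e   2    1    1    2    3
  f   3    2    2    2    3
  d   4    3    3    2    3
  d   5    4    4    3    3
  a   6    5    5    4    4
Edit distance = dp[6][4] = 4

4


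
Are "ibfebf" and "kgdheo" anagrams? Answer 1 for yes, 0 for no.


Strings: "ibfebf", "kgdheo"
Sorted first:  bbeffi
Sorted second: deghko
Differ at position 0: 'b' vs 'd' => not anagrams

0


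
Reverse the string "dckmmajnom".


Input: dckmmajnom
Reading characters right to left:
  Position 9: 'm'
  Position 8: 'o'
  Position 7: 'n'
  Position 6: 'j'
  Position 5: 'a'
  Position 4: 'm'
  Position 3: 'm'
  Position 2: 'k'
  Position 1: 'c'
  Position 0: 'd'
Reversed: monjammkcd

monjammkcd


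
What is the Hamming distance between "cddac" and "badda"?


Comparing "cddac" and "badda" position by position:
  Position 0: 'c' vs 'b' => differ
  Position 1: 'd' vs 'a' => differ
  Position 2: 'd' vs 'd' => same
  Position 3: 'a' vs 'd' => differ
  Position 4: 'c' vs 'a' => differ
Total differences (Hamming distance): 4

4


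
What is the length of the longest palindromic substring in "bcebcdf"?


Input: "bcebcdf"
Checking substrings for palindromes:
  No multi-char palindromic substrings found
Longest palindromic substring: "b" with length 1

1


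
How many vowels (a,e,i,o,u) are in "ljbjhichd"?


Input: ljbjhichd
Checking each character:
  'l' at position 0: consonant
  'j' at position 1: consonant
  'b' at position 2: consonant
  'j' at position 3: consonant
  'h' at position 4: consonant
  'i' at position 5: vowel (running total: 1)
  'c' at position 6: consonant
  'h' at position 7: consonant
  'd' at position 8: consonant
Total vowels: 1

1


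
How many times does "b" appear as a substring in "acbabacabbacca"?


Searching for "b" in "acbabacabbacca"
Scanning each position:
  Position 0: "a" => no
  Position 1: "c" => no
  Position 2: "b" => MATCH
  Position 3: "a" => no
  Position 4: "b" => MATCH
  Position 5: "a" => no
  Position 6: "c" => no
  Position 7: "a" => no
  Position 8: "b" => MATCH
  Position 9: "b" => MATCH
  Position 10: "a" => no
  Position 11: "c" => no
  Position 12: "c" => no
  Position 13: "a" => no
Total occurrences: 4

4


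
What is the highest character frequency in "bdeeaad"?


Input: bdeeaad
Character counts:
  'a': 2
  'b': 1
  'd': 2
  'e': 2
Maximum frequency: 2

2


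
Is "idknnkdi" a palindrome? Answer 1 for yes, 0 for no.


Input: idknnkdi
Reversed: idknnkdi
  Compare pos 0 ('i') with pos 7 ('i'): match
  Compare pos 1 ('d') with pos 6 ('d'): match
  Compare pos 2 ('k') with pos 5 ('k'): match
  Compare pos 3 ('n') with pos 4 ('n'): match
Result: palindrome

1


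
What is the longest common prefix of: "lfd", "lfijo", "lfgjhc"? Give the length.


Words: lfd, lfijo, lfgjhc
  Position 0: all 'l' => match
  Position 1: all 'f' => match
  Position 2: ('d', 'i', 'g') => mismatch, stop
LCP = "lf" (length 2)

2


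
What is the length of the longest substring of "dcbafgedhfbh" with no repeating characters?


Input: "dcbafgedhfbh"
Sliding window (track last position of each char):
  Position 0 ('d'): window [0,0] length 1 -- new best
  Position 1 ('c'): window [0,1] length 2 -- new best
  Position 2 ('b'): window [0,2] length 3 -- new best
  Position 3 ('a'): window [0,3] length 4 -- new best
  Position 4 ('f'): window [0,4] length 5 -- new best
  Position 5 ('g'): window [0,5] length 6 -- new best
  Position 6 ('e'): window [0,6] length 7 -- new best
  Position 7 ('d'): repeat (last at 0), move window start to 1
  Position 7 ('d'): window [1,7] length 7
  Position 8 ('h'): window [1,8] length 8 -- new best
  Position 9 ('f'): repeat (last at 4), move window start to 5
  Position 9 ('f'): window [5,9] length 5
  Position 10 ('b'): window [5,10] length 6
  Position 11 ('h'): repeat (last at 8), move window start to 9
  Position 11 ('h'): window [9,11] length 3
Longest substring with no repeats: "cbafgedh" with length 8

8


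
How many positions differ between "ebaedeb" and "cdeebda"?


Comparing "ebaedeb" and "cdeebda" position by position:
  Position 0: 'e' vs 'c' => DIFFER
  Position 1: 'b' vs 'd' => DIFFER
  Position 2: 'a' vs 'e' => DIFFER
  Position 3: 'e' vs 'e' => same
  Position 4: 'd' vs 'b' => DIFFER
  Position 5: 'e' vs 'd' => DIFFER
  Position 6: 'b' vs 'a' => DIFFER
Positions that differ: 6

6


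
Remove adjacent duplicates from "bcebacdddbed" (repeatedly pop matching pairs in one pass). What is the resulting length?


Input: bcebacdddbed
Stack-based adjacent duplicate removal:
  Read 'b': push. Stack: b
  Read 'c': push. Stack: bc
  Read 'e': push. Stack: bce
  Read 'b': push. Stack: bceb
  Read 'a': push. Stack: bceba
  Read 'c': push. Stack: bcebac
  Read 'd': push. Stack: bcebacd
  Read 'd': matches stack top 'd' => pop. Stack: bcebac
  Read 'd': push. Stack: bcebacd
  Read 'b': push. Stack: bcebacdb
  Read 'e': push. Stack: bcebacdbe
  Read 'd': push. Stack: bcebacdbed
Final stack: "bcebacdbed" (length 10)

10


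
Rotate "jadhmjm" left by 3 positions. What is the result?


Input: "jadhmjm", rotate left by 3
First 3 characters: "jad"
Remaining characters: "hmjm"
Concatenate remaining + first: "hmjm" + "jad" = "hmjmjad"

hmjmjad


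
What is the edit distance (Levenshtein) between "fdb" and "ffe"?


Computing edit distance: "fdb" -> "ffe"
DP table:
           f    f    e
      0    1    2    3
  f   1    0    1    2
  d   2    1    1    2
  b   3    2    2    2
Edit distance = dp[3][3] = 2

2


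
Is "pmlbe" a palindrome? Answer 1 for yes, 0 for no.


Input: pmlbe
Reversed: eblmp
  Compare pos 0 ('p') with pos 4 ('e'): MISMATCH
  Compare pos 1 ('m') with pos 3 ('b'): MISMATCH
Result: not a palindrome

0


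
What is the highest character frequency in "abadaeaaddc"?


Input: abadaeaaddc
Character counts:
  'a': 5
  'b': 1
  'c': 1
  'd': 3
  'e': 1
Maximum frequency: 5

5


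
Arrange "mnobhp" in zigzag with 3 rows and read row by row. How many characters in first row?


Zigzag "mnobhp" into 3 rows:
Placing characters:
  'm' => row 0
  'n' => row 1
  'o' => row 2
  'b' => row 1
  'h' => row 0
  'p' => row 1
Rows:
  Row 0: "mh"
  Row 1: "nbp"
  Row 2: "o"
First row length: 2

2


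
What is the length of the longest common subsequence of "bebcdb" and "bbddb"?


LCS of "bebcdb" and "bbddb"
DP table:
           b    b    d    d    b
      0    0    0    0    0    0
  b   0    1    1    1    1    1
  e   0    1    1    1    1    1
  b   0    1    2    2    2    2
  c   0    1    2    2    2    2
  d   0    1    2    3    3    3
  b   0    1    2    3    3    4
LCS length = dp[6][5] = 4

4


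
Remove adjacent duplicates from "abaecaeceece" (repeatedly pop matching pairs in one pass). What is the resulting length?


Input: abaecaeceece
Stack-based adjacent duplicate removal:
  Read 'a': push. Stack: a
  Read 'b': push. Stack: ab
  Read 'a': push. Stack: aba
  Read 'e': push. Stack: abae
  Read 'c': push. Stack: abaec
  Read 'a': push. Stack: abaeca
  Read 'e': push. Stack: abaecae
  Read 'c': push. Stack: abaecaec
  Read 'e': push. Stack: abaecaece
  Read 'e': matches stack top 'e' => pop. Stack: abaecaec
  Read 'c': matches stack top 'c' => pop. Stack: abaecae
  Read 'e': matches stack top 'e' => pop. Stack: abaeca
Final stack: "abaeca" (length 6)

6


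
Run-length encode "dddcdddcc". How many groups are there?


Input: dddcdddcc
Scanning for consecutive runs:
  Group 1: 'd' x 3 (positions 0-2)
  Group 2: 'c' x 1 (positions 3-3)
  Group 3: 'd' x 3 (positions 4-6)
  Group 4: 'c' x 2 (positions 7-8)
Total groups: 4

4


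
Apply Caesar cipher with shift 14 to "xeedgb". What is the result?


Caesar cipher: shift "xeedgb" by 14
  'x' (pos 23) + 14 = pos 11 = 'l'
  'e' (pos 4) + 14 = pos 18 = 's'
  'e' (pos 4) + 14 = pos 18 = 's'
  'd' (pos 3) + 14 = pos 17 = 'r'
  'g' (pos 6) + 14 = pos 20 = 'u'
  'b' (pos 1) + 14 = pos 15 = 'p'
Result: lssrup

lssrup


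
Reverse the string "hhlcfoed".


Input: hhlcfoed
Reading characters right to left:
  Position 7: 'd'
  Position 6: 'e'
  Position 5: 'o'
  Position 4: 'f'
  Position 3: 'c'
  Position 2: 'l'
  Position 1: 'h'
  Position 0: 'h'
Reversed: deofclhh

deofclhh


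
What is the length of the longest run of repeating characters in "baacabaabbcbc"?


Input: "baacabaabbcbc"
Scanning for longest run:
  Position 1 ('a'): new char, reset run to 1
  Position 2 ('a'): continues run of 'a', length=2
  Position 3 ('c'): new char, reset run to 1
  Position 4 ('a'): new char, reset run to 1
  Position 5 ('b'): new char, reset run to 1
  Position 6 ('a'): new char, reset run to 1
  Position 7 ('a'): continues run of 'a', length=2
  Position 8 ('b'): new char, reset run to 1
  Position 9 ('b'): continues run of 'b', length=2
  Position 10 ('c'): new char, reset run to 1
  Position 11 ('b'): new char, reset run to 1
  Position 12 ('c'): new char, reset run to 1
Longest run: 'a' with length 2

2


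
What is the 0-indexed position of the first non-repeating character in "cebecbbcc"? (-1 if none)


Input: cebecbbcc
Character frequencies:
  'b': 3
  'c': 4
  'e': 2
Scanning left to right for freq == 1:
  Position 0 ('c'): freq=4, skip
  Position 1 ('e'): freq=2, skip
  Position 2 ('b'): freq=3, skip
  Position 3 ('e'): freq=2, skip
  Position 4 ('c'): freq=4, skip
  Position 5 ('b'): freq=3, skip
  Position 6 ('b'): freq=3, skip
  Position 7 ('c'): freq=4, skip
  Position 8 ('c'): freq=4, skip
  No unique character found => answer = -1

-1


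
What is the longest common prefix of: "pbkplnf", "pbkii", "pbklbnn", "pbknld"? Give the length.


Words: pbkplnf, pbkii, pbklbnn, pbknld
  Position 0: all 'p' => match
  Position 1: all 'b' => match
  Position 2: all 'k' => match
  Position 3: ('p', 'i', 'l', 'n') => mismatch, stop
LCP = "pbk" (length 3)

3


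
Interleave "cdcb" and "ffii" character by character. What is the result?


Interleaving "cdcb" and "ffii":
  Position 0: 'c' from first, 'f' from second => "cf"
  Position 1: 'd' from first, 'f' from second => "df"
  Position 2: 'c' from first, 'i' from second => "ci"
  Position 3: 'b' from first, 'i' from second => "bi"
Result: cfdfcibi

cfdfcibi


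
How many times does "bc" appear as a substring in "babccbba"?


Searching for "bc" in "babccbba"
Scanning each position:
  Position 0: "ba" => no
  Position 1: "ab" => no
  Position 2: "bc" => MATCH
  Position 3: "cc" => no
  Position 4: "cb" => no
  Position 5: "bb" => no
  Position 6: "ba" => no
Total occurrences: 1

1


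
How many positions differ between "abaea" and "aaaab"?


Comparing "abaea" and "aaaab" position by position:
  Position 0: 'a' vs 'a' => same
  Position 1: 'b' vs 'a' => DIFFER
  Position 2: 'a' vs 'a' => same
  Position 3: 'e' vs 'a' => DIFFER
  Position 4: 'a' vs 'b' => DIFFER
Positions that differ: 3

3


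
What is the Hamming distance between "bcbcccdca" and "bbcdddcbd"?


Comparing "bcbcccdca" and "bbcdddcbd" position by position:
  Position 0: 'b' vs 'b' => same
  Position 1: 'c' vs 'b' => differ
  Position 2: 'b' vs 'c' => differ
  Position 3: 'c' vs 'd' => differ
  Position 4: 'c' vs 'd' => differ
  Position 5: 'c' vs 'd' => differ
  Position 6: 'd' vs 'c' => differ
  Position 7: 'c' vs 'b' => differ
  Position 8: 'a' vs 'd' => differ
Total differences (Hamming distance): 8

8
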